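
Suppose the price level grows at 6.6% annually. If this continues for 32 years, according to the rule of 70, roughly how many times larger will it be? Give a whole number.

about 8 times

Doubling time ≈ 70/6.6 = 10.61 years.
32/10.61 ≈ 3 doublings, so about 2^3 = 8×.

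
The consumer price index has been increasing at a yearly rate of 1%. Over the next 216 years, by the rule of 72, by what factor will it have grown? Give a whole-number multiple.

Doubling time ≈ 72/1 = 72.00 years.
216/72.00 ≈ 3 doublings, so about 2^3 = 8×.

about 8 times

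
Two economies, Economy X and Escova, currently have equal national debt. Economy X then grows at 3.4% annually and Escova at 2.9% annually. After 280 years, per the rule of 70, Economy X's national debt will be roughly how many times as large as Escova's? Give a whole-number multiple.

4 times

Rate gap = 3.4% − 2.9% = 0.5 points.
The ratio doubles every 70/0.5 ≈ 140.00 years.
280/140.00 ≈ 2.00 doublings → ratio ≈ 2^2.00 ≈ 4.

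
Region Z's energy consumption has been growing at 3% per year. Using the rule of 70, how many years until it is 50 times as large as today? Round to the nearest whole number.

about 132 years

One doubling takes 70/3 = 23.33 years.
50× is log₂ 50 ≈ 5.64 doublings, so ≈ 5.64 × 23.33 = 132 years.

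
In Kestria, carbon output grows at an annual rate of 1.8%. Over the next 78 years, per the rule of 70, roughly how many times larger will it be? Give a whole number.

At 1.8% one doubling takes ≈ 38.89 years; 78 years is 2 of them, so ×4.

approximately 4 times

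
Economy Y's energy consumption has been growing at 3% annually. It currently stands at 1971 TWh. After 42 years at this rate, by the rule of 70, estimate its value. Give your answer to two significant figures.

Doubling time ≈ 70/3 = 23.33 years.
42 years is 42/23.33 ≈ 1.80 doublings, a factor of 2^1.80 ≈ 3.48.
1971 × 3.48 ≈ 6900 TWh.

6900 TWh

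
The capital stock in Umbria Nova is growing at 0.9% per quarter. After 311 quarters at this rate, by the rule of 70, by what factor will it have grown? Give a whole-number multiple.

Doubling time ≈ 70/0.9 = 77.78 quarters.
311/77.78 ≈ 4 doublings, so about 2^4 = 16×.

about 16 times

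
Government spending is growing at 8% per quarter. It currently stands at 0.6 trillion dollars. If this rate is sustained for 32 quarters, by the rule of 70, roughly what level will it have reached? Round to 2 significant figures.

around 7.6 trillion dollars

It doubles every 70/8 ≈ 8.75 quarters, so 32 quarters is 3.66 doublings.
2^3.66 ≈ 12.64; 0.6 × 12.64 ≈ 7.6 trillion dollars.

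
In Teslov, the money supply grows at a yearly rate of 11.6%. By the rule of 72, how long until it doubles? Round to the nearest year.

6 years

Doubling time ≈ 72 / 11.6 = 6.21 years.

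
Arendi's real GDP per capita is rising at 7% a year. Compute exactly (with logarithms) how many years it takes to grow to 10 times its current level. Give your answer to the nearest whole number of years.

34 years

t = ln(10) / ln(1 + 0.07) = 2.3026 / 0.067659 ≈ 34.03.
≈ 34 years.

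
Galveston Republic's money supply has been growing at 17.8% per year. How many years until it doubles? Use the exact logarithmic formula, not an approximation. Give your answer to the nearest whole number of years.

4 years

t = ln(2) / ln(1 + 0.178) = 0.6931 / 0.163818 ≈ 4.23.
≈ 4 years.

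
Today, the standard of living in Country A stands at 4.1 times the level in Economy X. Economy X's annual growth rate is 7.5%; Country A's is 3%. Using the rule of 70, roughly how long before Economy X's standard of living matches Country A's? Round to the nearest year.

Economy X gains on Country A at 7.5% − 3% = 4.5 points a year.
At that relative rate the gap halves every 70/4.5 ≈ 15.56 years.
A 4.1 times gap takes log₂(4.1) ≈ 2.04 halvings to close: 2.04 × 15.56 ≈ 32 years.

approximately 32 years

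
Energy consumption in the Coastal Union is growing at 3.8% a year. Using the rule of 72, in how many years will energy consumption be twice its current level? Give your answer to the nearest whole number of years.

At 3.8%, doubling takes about 72/3.8 = 18.95 years.

about 19 years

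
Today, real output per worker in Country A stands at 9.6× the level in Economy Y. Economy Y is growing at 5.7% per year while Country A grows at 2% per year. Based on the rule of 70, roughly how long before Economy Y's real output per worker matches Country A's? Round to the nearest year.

The growth-rate gap is 5.7% − 2% = 3.7 percentage points.
So the ratio between them halves every 70/3.7 ≈ 18.92 years.
A 9.6× gap takes log₂(9.6) ≈ 3.26 halvings to close: 3.26 × 18.92 ≈ 62 years.

approximately 62 years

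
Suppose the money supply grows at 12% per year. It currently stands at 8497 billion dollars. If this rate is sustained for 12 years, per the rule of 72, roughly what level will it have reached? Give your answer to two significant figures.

It doubles every 72/12 ≈ 6.00 years, so 12 years is 2.00 doublings.
2^2.00 ≈ 4.00; 8497 × 4.00 ≈ 34000 billion dollars.

34000 billion dollars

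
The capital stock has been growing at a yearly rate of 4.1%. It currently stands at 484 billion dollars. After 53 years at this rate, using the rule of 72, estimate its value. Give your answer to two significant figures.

approximately 3900 billion dollars

Doubling time ≈ 72/4.1 = 17.56 years.
53 years is 53/17.56 ≈ 3.02 doublings, a factor of 2^3.02 ≈ 8.11.
484 × 8.11 ≈ 3900 billion dollars.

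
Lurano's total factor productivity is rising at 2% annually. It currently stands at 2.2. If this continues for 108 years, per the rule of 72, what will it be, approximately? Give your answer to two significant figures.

roughly 18

It doubles every 72/2 ≈ 36.00 years, so 108 years is 3.00 doublings.
2^3.00 ≈ 8.00; 2.2 × 8.00 ≈ 18.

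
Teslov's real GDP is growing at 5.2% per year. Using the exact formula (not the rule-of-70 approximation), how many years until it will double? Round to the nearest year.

t = ln(2) / ln(1 + 0.052) = 0.6931 / 0.050693 ≈ 13.67.
≈ 14 years.

14 years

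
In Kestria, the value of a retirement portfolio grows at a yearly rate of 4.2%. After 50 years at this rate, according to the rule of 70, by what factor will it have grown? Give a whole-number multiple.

8 times

At 4.2% one doubling takes ≈ 16.67 years; 50 years is 3 of them, so ×8.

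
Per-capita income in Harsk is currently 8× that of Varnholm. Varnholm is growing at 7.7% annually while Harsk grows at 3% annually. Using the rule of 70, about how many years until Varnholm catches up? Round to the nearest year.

Varnholm gains on Harsk at 7.7% − 3% = 4.7 points a year.
At that relative rate the gap halves every 70/4.7 ≈ 14.89 years.
An 8× gap closes after 3 halvings: 3 × 14.89 ≈ 45 years.

approximately 45 years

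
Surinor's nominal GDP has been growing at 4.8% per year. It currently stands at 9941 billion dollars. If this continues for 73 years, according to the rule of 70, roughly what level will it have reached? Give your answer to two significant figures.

about 320000 billion dollars

It doubles every 70/4.8 ≈ 14.58 years, so 73 years is 5.01 doublings.
2^5.01 ≈ 32.22; 9941 × 32.22 ≈ 320000 billion dollars.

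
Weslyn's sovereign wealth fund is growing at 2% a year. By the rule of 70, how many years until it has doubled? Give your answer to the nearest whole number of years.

roughly 35 years

Doubling time ≈ 70 / 2 = 35.00 years.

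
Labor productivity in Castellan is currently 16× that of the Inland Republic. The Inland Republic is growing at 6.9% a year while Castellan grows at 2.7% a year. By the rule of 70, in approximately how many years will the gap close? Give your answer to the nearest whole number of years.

roughly 67 years

What matters is the difference: 4.2 pp.
Rule of 70 on the gap: the ratio halves every 70/4.2 ≈ 16.67 years.
A 16× gap closes after 4 halvings: 4 × 16.67 ≈ 67 years.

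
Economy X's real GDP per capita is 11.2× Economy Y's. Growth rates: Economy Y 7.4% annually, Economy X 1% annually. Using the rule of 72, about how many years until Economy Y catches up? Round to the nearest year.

What matters is the difference: 6.4 pp.
Rule of 72 on the gap: the ratio halves every 72/6.4 ≈ 11.25 years.
An 11.2× gap takes log₂(11.2) ≈ 3.49 halvings to close: 3.49 × 11.25 ≈ 39 years.

39 years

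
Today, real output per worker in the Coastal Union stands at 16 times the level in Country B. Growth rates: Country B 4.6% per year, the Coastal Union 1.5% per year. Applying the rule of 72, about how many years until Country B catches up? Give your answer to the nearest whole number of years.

The growth-rate gap is 4.6% − 1.5% = 3.1 percentage points.
So the ratio between them halves every 72/3.1 ≈ 23.23 years.
A 16 times gap closes after 4 halvings: 4 × 23.23 ≈ 93 years.

93 years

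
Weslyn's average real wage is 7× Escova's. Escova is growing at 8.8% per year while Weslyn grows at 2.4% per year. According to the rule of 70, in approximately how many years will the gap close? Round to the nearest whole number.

The growth-rate gap is 8.8% − 2.4% = 6.4 percentage points.
So the ratio between them halves every 70/6.4 ≈ 10.94 years.
A 7× gap takes log₂(7) ≈ 2.81 halvings to close: 2.81 × 10.94 ≈ 31 years.

roughly 31 years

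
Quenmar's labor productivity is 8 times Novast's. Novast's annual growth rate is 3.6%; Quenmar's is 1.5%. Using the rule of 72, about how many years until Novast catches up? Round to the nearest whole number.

≈ 103 years

What matters is the difference: 2.1 pp.
Rule of 72 on the gap: the ratio halves every 72/2.1 ≈ 34.29 years.
An 8 times gap closes after 3 halvings: 3 × 34.29 ≈ 103 years.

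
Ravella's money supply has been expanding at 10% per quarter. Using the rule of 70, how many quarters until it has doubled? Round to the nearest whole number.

7 quarters

70/10 ≈ 7.00, so it doubles roughly every 7 quarters.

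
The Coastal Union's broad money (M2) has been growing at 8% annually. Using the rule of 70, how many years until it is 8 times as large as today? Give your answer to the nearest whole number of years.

At 8% it doubles every 70/8 ≈ 8.75 years.
Getting to 8× needs 3 doublings: 3 × 8.75 ≈ 26 years.

approximately 26 years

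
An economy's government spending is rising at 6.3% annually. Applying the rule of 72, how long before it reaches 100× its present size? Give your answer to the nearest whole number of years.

One doubling takes 72/6.3 = 11.43 years.
100× is log₂ 100 ≈ 6.64 doublings, so ≈ 6.64 × 11.43 = 76 years.

about 76 years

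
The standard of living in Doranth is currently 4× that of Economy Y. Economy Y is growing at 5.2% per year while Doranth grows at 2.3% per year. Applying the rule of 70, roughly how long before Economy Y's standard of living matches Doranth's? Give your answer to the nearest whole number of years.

Economy Y gains on Doranth at 5.2% − 2.3% = 2.9 points a year.
At that relative rate the gap halves every 70/2.9 ≈ 24.14 years.
A 4× gap closes after 2 halvings: 2 × 24.14 ≈ 48 years.

48 years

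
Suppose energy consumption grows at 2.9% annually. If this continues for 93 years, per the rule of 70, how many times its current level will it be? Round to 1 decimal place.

Doubling time ≈ 70/2.9 = 24.14 years.
93 years / 24.14 ≈ 3.85 doublings → factor 2^3.85 ≈ 14.4.

approximately 14.4 times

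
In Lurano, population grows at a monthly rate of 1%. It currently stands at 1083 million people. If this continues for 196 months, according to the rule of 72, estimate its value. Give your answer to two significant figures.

around 7100 million people

It doubles every 72/1 ≈ 72.00 months, so 196 months is 2.72 doublings.
2^2.72 ≈ 6.59; 1083 × 6.59 ≈ 7100 million people.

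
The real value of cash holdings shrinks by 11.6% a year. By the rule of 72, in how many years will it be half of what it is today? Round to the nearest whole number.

Falling at 11.6%, it halves about every 72/11.6 = 6.21 years.

around 6 years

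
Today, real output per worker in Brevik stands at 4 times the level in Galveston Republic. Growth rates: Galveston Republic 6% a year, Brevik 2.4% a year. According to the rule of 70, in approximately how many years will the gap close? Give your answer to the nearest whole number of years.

What matters is the difference: 3.6 pp.
Rule of 70 on the gap: the ratio halves every 70/3.6 ≈ 19.44 years.
A 4 times gap closes after 2 halvings: 2 × 19.44 ≈ 39 years.

≈ 39 years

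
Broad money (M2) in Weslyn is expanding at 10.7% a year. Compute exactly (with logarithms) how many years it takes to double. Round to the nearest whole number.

t = ln(2) / ln(1 + 0.107) = 0.6931 / 0.101654 ≈ 6.82.
≈ 7 years.

7 years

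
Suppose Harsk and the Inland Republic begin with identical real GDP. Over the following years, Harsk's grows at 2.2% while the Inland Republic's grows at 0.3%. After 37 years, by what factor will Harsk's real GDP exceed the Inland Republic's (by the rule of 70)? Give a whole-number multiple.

roughly 2 times

Only the 1.9-point difference matters.
70/1.9 ≈ 36.84 years per doubling of the ratio; 37 years gives 1.00 doublings, so ≈ 2×.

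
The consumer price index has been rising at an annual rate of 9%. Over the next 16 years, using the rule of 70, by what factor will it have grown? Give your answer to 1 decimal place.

approximately 4.2 times

Doubles every ≈ 7.78 years (70/9).
16 years is 2.06 doublings; 2^2.06 ≈ 4.2×.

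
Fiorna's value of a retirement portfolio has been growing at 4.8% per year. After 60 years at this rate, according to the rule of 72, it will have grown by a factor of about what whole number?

around 16 times

At 4.8% one doubling takes ≈ 15.00 years; 60 years is 4 of them, so ×16.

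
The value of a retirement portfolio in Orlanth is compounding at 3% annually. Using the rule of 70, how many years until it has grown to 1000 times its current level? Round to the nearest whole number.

Doubling time ≈ 70/3 = 23.33 years.
Reaching 1000× takes log₂(1000) ≈ 9.97 doublings.
9.97 × 23.33 ≈ 233 years.

approximately 233 years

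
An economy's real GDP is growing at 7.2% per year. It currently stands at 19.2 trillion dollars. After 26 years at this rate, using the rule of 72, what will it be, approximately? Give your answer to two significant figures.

about 120 trillion dollars

It doubles every 72/7.2 ≈ 10.00 years, so 26 years is 2.60 doublings.
2^2.60 ≈ 6.06; 19.2 × 6.06 ≈ 120 trillion dollars.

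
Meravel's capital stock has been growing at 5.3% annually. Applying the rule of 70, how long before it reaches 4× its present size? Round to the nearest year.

roughly 26 years

At 5.3% it doubles every 70/5.3 ≈ 13.21 years.
4× is 2 doublings, so 2 × 13.21 ≈ 26 years.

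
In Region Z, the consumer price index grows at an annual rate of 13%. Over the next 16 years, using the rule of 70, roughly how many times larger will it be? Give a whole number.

8 times

At 13% one doubling takes ≈ 5.38 years; 16 years is 3 of them, so ×8.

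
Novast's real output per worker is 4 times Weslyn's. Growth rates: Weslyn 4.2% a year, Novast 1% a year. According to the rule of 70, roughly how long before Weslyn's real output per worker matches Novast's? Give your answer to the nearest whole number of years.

Weslyn gains on Novast at 4.2% − 1% = 3.2 points a year.
At that relative rate the gap halves every 70/3.2 ≈ 21.88 years.
A 4 times gap closes after 2 halvings: 2 × 21.88 ≈ 44 years.

roughly 44 years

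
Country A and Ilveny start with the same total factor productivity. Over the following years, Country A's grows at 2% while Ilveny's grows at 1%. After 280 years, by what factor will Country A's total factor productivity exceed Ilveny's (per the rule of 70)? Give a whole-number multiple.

Only the 1-point difference matters.
70/1 ≈ 70.00 years per doubling of the ratio; 280 years gives 4.00 doublings, so ≈ 16×.

roughly 16 times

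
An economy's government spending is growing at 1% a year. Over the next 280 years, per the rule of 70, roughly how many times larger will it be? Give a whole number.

At 1% one doubling takes ≈ 70.00 years; 280 years is 4 of them, so ×16.

about 16 times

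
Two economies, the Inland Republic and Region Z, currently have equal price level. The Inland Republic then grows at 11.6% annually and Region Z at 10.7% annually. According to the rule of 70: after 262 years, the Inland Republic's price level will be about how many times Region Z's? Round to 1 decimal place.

around 10.3 times

Only the 0.9-point difference matters.
70/0.9 ≈ 77.78 years per doubling of the ratio; 262 years gives 3.37 doublings, so ≈ 10.3×.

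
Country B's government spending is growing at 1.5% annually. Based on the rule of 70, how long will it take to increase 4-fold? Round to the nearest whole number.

around 93 years

One doubling takes 70/1.5 = 46.67 years.
4× is 2 doublings, so 2 × 46.67 ≈ 93 years.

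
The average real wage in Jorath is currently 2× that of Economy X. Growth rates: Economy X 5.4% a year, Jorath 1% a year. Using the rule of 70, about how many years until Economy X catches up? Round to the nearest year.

Economy X gains on Jorath at 5.4% − 1% = 4.4 points a year.
At that relative rate the gap halves every 70/4.4 ≈ 15.91 years.
A 2× gap closes after 1 halving: 1 × 15.91 ≈ 16 years.

approximately 16 years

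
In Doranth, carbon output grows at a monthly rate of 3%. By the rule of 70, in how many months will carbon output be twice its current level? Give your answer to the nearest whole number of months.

70/3 ≈ 23.33, so it doubles roughly every 23 months.

≈ 23 months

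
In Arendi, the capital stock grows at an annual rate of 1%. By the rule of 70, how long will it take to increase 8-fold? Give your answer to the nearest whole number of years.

about 210 years

One doubling takes 70/1 = 70.00 years.
8 = 2^3, so 3 doublings → 210 years.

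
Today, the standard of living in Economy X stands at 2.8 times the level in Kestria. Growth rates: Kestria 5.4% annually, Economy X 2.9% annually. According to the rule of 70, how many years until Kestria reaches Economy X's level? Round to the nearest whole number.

Kestria gains on Economy X at 5.4% − 2.9% = 2.5 points a year.
At that relative rate the gap halves every 70/2.5 ≈ 28.00 years.
A 2.8 times gap takes log₂(2.8) ≈ 1.49 halvings to close: 1.49 × 28.00 ≈ 42 years.

about 42 years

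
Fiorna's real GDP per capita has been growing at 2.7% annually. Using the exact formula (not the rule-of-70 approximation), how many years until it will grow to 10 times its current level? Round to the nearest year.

t = ln(10) / ln(1 + 0.027) = 2.3026 / 0.026642 ≈ 86.43.
≈ 86 years.

86 years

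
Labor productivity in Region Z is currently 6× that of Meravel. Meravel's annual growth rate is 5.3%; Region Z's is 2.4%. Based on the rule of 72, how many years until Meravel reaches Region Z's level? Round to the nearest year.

The growth-rate gap is 5.3% − 2.4% = 2.9 percentage points.
So the ratio between them halves every 72/2.9 ≈ 24.83 years.
A 6× gap takes log₂(6) ≈ 2.58 halvings to close: 2.58 × 24.83 ≈ 64 years.

roughly 64 years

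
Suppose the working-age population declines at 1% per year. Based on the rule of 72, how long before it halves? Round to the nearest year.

The rule works in reverse for decay: 72/1 ≈ 72.00 years to halve.

approximately 72 years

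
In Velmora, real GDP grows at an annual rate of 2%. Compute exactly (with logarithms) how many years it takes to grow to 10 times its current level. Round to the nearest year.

116 years

t = ln(10) / ln(1 + 0.02) = 2.3026 / 0.019803 ≈ 116.28.
≈ 116 years.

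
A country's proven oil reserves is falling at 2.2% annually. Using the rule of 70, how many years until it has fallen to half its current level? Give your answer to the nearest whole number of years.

32 years

Halving time ≈ 70 / 2.2 = 31.82 → 32 years.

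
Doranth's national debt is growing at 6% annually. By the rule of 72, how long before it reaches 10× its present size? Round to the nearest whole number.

Doubling time ≈ 72/6 = 12.00 years.
10× is log₂ 10 ≈ 3.32 doublings, so ≈ 3.32 × 12.00 = 40 years.

around 40 years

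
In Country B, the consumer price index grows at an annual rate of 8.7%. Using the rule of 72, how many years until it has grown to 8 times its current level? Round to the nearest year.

Doubling time ≈ 72/8.7 = 8.28 years.
Getting to 8× needs 3 doublings: 3 × 8.28 ≈ 25 years.

25 years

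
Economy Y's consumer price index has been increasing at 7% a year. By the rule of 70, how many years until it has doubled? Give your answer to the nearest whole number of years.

70/7 ≈ 10.00, so it doubles roughly every 10 years.

roughly 10 years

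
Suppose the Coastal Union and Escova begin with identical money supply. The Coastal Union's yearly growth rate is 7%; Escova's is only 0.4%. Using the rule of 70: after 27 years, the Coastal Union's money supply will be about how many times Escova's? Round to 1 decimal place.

about 5.8 times

Rate gap = 7% − 0.4% = 6.6 points.
The ratio doubles every 70/6.6 ≈ 10.61 years.
27/10.61 ≈ 2.54 doublings → ratio ≈ 2^2.54 ≈ 5.8.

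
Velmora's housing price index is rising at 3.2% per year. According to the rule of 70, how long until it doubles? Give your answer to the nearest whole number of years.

Doubling time ≈ 70 / 3.2 = 21.88 years.

around 22 years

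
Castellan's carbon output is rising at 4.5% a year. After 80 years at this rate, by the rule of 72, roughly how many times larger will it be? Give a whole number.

72/4.5 ≈ 16.00 years per doubling.
80 years fits 5 doublings: 2^5 = 32.

≈ 32 times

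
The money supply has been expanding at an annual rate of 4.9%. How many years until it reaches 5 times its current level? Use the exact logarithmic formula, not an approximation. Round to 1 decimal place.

t = ln(5) / ln(1 + 0.049) = 1.6094 / 0.047837 ≈ 33.64.

33.6 years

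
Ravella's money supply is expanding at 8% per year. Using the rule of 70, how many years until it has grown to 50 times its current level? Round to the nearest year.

One doubling takes 70/8 = 8.75 years.
Reaching 50× takes log₂(50) ≈ 5.64 doublings.
5.64 × 8.75 ≈ 49 years.

49 years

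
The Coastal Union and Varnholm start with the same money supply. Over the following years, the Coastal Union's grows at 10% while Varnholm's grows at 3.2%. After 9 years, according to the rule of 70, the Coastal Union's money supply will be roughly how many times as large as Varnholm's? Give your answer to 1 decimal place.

1.8 times

Only the 6.8-point difference matters.
70/6.8 ≈ 10.29 years per doubling of the ratio; 9 years gives 0.87 doublings, so ≈ 1.8×.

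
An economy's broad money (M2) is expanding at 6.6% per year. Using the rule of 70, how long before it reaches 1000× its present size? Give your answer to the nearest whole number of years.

Doubling time ≈ 70/6.6 = 10.61 years.
Reaching 1000× takes log₂(1000) ≈ 9.97 doublings.
9.97 × 10.61 ≈ 106 years.

106 years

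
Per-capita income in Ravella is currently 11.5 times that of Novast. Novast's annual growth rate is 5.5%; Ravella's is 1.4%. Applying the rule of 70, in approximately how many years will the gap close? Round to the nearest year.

approximately 60 years

Novast gains on Ravella at 5.5% − 1.4% = 4.1 points a year.
At that relative rate the gap halves every 70/4.1 ≈ 17.07 years.
An 11.5 times gap takes log₂(11.5) ≈ 3.52 halvings to close: 3.52 × 17.07 ≈ 60 years.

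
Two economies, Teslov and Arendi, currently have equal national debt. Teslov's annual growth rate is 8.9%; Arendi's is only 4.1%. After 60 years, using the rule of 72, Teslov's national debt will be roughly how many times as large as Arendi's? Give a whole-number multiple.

approximately 16 times

Only the 4.8-point difference matters.
72/4.8 ≈ 15.00 years per doubling of the ratio; 60 years gives 4.00 doublings, so ≈ 16×.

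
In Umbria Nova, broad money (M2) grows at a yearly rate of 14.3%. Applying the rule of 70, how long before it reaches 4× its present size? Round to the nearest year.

One doubling takes 70/14.3 = 4.90 years.
4× is 2 doublings, so 2 × 4.90 ≈ 10 years.

10 years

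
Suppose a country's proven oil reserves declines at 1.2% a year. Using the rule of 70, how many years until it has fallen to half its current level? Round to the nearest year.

58 years

Halving time ≈ 70 / 1.2 = 58.33 → 58 years.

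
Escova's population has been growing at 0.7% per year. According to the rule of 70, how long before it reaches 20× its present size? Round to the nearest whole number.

Doubling time ≈ 70/0.7 = 100.00 years.
Reaching 20× takes log₂(20) ≈ 4.32 doublings.
4.32 × 100.00 ≈ 432 years.

roughly 432 years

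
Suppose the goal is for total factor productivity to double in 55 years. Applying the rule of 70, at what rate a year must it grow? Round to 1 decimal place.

≈ 1.3%

70 / 55 ≈ 1.27, so about 1.3% a year.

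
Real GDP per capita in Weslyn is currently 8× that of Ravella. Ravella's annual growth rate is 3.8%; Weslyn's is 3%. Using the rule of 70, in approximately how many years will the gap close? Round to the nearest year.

The growth-rate gap is 3.8% − 3% = 0.8 percentage points.
So the ratio between them halves every 70/0.8 ≈ 87.50 years.
An 8× gap closes after 3 halvings: 3 × 87.50 ≈ 263 years.

≈ 263 years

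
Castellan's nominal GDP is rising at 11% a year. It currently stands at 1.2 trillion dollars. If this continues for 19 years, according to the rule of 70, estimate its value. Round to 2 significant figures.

roughly 9.5 trillion dollars

Doubling time ≈ 70/11 = 6.36 years.
19 years is 19/6.36 ≈ 2.99 doublings, a factor of 2^2.99 ≈ 7.94.
1.2 × 7.94 ≈ 9.5 trillion dollars.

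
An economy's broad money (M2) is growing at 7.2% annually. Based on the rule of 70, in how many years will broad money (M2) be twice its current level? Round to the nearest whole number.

approximately 10 years

Doubling time ≈ 70 / 7.2 = 9.72 years.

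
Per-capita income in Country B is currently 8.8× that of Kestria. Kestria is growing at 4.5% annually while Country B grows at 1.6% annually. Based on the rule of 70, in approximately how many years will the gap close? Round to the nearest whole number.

Kestria gains on Country B at 4.5% − 1.6% = 2.9 points a year.
At that relative rate the gap halves every 70/2.9 ≈ 24.14 years.
An 8.8× gap takes log₂(8.8) ≈ 3.14 halvings to close: 3.14 × 24.14 ≈ 76 years.

≈ 76 years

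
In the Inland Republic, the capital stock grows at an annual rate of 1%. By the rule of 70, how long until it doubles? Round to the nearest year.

roughly 70 years

70/1 ≈ 70.00, so it doubles roughly every 70 years.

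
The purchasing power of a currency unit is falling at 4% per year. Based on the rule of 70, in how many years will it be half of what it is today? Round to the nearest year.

Falling at 4%, it halves about every 70/4 = 17.50 years.

18 years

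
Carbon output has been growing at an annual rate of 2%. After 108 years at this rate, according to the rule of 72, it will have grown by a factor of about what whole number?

about 8 times

At 2% one doubling takes ≈ 36.00 years; 108 years is 3 of them, so ×8.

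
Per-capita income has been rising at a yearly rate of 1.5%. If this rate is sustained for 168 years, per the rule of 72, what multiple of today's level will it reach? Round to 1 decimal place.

Doubling time ≈ 72/1.5 = 48.00 years.
168 years / 48.00 ≈ 3.50 doublings → factor 2^3.50 ≈ 11.3.

around 11.3 times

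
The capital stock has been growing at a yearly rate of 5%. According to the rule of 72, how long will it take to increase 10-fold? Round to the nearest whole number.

about 48 years

At 5% it doubles every 72/5 ≈ 14.40 years.
Reaching 10× takes log₂(10) ≈ 3.32 doublings.
3.32 × 14.40 ≈ 48 years.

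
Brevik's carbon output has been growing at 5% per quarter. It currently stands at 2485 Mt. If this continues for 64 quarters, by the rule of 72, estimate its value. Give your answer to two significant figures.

It doubles every 72/5 ≈ 14.40 quarters, so 64 quarters is 4.44 doublings.
2^4.44 ≈ 21.71; 2485 × 21.71 ≈ 54000 Mt.

about 54000 Mt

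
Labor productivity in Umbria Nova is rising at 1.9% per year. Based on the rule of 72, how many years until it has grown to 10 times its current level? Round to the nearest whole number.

roughly 126 years

Doubling time ≈ 72/1.9 = 37.89 years.
Reaching 10× takes log₂(10) ≈ 3.32 doublings.
3.32 × 37.89 ≈ 126 years.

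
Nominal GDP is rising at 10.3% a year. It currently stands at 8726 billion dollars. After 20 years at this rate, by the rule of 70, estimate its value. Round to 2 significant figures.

about 67000 billion dollars

Doubling time ≈ 70/10.3 = 6.80 years.
20 years is 20/6.80 ≈ 2.94 doublings, a factor of 2^2.94 ≈ 7.67.
8726 × 7.67 ≈ 67000 billion dollars.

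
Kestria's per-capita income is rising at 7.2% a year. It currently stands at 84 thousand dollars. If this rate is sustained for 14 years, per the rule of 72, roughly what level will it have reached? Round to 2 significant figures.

Doubling time ≈ 72/7.2 = 10.00 years.
14 years is 14/10.00 ≈ 1.40 doublings, a factor of 2^1.40 ≈ 2.64.
84 × 2.64 ≈ 220 thousand dollars.

roughly 220 thousand dollars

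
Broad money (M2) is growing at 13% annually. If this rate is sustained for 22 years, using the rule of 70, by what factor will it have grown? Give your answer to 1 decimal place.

about 17.0 times

Doubles every ≈ 5.38 years (70/13).
22 years is 4.09 doublings; 2^4.09 ≈ 17.0×.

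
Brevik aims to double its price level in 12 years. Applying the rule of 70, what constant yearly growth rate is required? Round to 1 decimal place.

roughly 5.8%

70 / 12 ≈ 5.83, so about 5.8% per year.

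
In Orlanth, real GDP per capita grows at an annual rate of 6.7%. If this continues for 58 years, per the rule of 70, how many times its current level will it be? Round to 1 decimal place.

around 46.9 times

Doubles every ≈ 10.45 years (70/6.7).
58 years is 5.55 doublings; 2^5.55 ≈ 46.9×.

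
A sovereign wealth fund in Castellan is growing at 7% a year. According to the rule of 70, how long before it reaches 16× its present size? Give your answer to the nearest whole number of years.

approximately 40 years

Doubling time ≈ 70/7 = 10.00 years.
16 = 2^4, so 4 doublings → 40 years.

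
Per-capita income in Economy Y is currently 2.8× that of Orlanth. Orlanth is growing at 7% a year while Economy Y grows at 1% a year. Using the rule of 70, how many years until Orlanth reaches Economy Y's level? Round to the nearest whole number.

Orlanth gains on Economy Y at 7% − 1% = 6 points a year.
At that relative rate the gap halves every 70/6 ≈ 11.67 years.
A 2.8× gap takes log₂(2.8) ≈ 1.49 halvings to close: 1.49 × 11.67 ≈ 17 years.

17 years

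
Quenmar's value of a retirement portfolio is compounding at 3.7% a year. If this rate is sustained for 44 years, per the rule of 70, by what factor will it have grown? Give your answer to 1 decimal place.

Doubling time ≈ 70/3.7 = 18.92 years.
44 years / 18.92 ≈ 2.33 doublings → factor 2^2.33 ≈ 5.0.

around 5.0 times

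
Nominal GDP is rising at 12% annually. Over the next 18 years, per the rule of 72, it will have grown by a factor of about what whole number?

around 8 times

At 12% one doubling takes ≈ 6.00 years; 18 years is 3 of them, so ×8.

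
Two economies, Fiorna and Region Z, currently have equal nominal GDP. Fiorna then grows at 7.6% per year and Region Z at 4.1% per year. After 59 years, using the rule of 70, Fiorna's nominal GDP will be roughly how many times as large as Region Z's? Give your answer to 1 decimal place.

approximately 7.7 times

Fiorna pulls ahead at 3.5 pp per year, so the ratio doubles every 70/3.5 ≈ 20.00 years.
In 59 years that's 2.95 doublings: 2^2.95 ≈ 7.7.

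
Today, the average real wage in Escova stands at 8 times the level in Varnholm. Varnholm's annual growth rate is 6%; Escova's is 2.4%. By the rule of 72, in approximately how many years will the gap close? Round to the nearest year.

about 60 years

The growth-rate gap is 6% − 2.4% = 3.6 percentage points.
So the ratio between them halves every 72/3.6 ≈ 20.00 years.
An 8 times gap closes after 3 halvings: 3 × 20.00 ≈ 60 years.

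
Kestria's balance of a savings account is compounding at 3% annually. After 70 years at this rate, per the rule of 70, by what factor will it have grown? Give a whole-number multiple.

Doubling time ≈ 70/3 = 23.33 years.
70/23.33 ≈ 3 doublings, so about 2^3 = 8×.

≈ 8 times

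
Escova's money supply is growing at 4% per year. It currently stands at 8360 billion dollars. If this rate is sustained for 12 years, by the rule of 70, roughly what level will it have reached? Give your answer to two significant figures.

about 13000 billion dollars

Doubling time ≈ 70/4 = 17.50 years.
12 years is 12/17.50 ≈ 0.69 doublings, a factor of 2^0.69 ≈ 1.61.
8360 × 1.61 ≈ 13000 billion dollars.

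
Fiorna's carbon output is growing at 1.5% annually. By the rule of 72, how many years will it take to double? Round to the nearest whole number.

At 1.5%, doubling takes about 72/1.5 = 48.00 years.

≈ 48 years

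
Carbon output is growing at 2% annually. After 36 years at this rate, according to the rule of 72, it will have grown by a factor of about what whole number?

around 2 times

72/2 ≈ 36.00 years per doubling.
36 years fits 1 doubling: 2^1 = 2.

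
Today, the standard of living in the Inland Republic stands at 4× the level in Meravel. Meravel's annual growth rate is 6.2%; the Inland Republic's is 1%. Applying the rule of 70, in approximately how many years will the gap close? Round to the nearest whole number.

27 years

The growth-rate gap is 6.2% − 1% = 5.2 percentage points.
So the ratio between them halves every 70/5.2 ≈ 13.46 years.
A 4× gap closes after 2 halvings: 2 × 13.46 ≈ 27 years.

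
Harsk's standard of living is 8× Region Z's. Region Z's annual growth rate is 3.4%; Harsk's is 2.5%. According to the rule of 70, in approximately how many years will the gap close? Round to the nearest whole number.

What matters is the difference: 0.9 pp.
Rule of 70 on the gap: the ratio halves every 70/0.9 ≈ 77.78 years.
An 8× gap closes after 3 halvings: 3 × 77.78 ≈ 233 years.

≈ 233 years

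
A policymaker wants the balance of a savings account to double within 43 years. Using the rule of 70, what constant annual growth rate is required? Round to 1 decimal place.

70 / 43 ≈ 1.63, so about 1.6% a year.

approximately 1.6% a year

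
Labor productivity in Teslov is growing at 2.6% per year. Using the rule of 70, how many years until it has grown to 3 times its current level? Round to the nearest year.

around 43 years

Doubling time ≈ 70/2.6 = 26.92 years.
Reaching 3× takes log₂(3) ≈ 1.58 doublings.
1.58 × 26.92 ≈ 43 years.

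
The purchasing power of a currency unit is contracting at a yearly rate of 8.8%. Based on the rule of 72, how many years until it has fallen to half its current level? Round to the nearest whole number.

The rule works in reverse for decay: 72/8.8 ≈ 8.18 years to halve.

approximately 8 years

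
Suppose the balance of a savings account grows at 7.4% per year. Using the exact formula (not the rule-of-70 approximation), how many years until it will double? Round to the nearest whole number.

t = ln(2) / ln(1 + 0.074) = 0.6931 / 0.071390 ≈ 9.71.
≈ 10 years.

10 years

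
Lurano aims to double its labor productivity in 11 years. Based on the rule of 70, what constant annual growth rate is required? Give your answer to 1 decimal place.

6.4%

70 / 11 ≈ 6.36, so about 6.4% annually.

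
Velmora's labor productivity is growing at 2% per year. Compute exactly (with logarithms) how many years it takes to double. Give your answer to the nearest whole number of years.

35 years

t = ln(2) / ln(1 + 0.02) = 0.6931 / 0.019803 ≈ 35.00.
≈ 35 years.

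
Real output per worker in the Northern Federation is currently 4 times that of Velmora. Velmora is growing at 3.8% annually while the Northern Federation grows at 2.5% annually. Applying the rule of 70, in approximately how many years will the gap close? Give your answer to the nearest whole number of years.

The growth-rate gap is 3.8% − 2.5% = 1.3 percentage points.
So the ratio between them halves every 70/1.3 ≈ 53.85 years.
A 4 times gap closes after 2 halvings: 2 × 53.85 ≈ 108 years.

around 108 years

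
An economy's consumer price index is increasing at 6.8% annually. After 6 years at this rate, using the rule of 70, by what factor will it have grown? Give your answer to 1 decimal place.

≈ 1.5 times

Doubles every ≈ 10.29 years (70/6.8).
6 years is 0.58 doublings; 2^0.58 ≈ 1.5×.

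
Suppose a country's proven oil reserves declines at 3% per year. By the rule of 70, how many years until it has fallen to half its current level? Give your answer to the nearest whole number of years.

Falling at 3%, it halves about every 70/3 = 23.33 years.

approximately 23 years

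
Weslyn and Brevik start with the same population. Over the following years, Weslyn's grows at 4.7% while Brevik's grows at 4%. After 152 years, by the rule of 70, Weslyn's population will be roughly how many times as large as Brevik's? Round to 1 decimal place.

Only the 0.7-point difference matters.
70/0.7 ≈ 100.00 years per doubling of the ratio; 152 years gives 1.52 doublings, so ≈ 2.9×.

about 2.9 times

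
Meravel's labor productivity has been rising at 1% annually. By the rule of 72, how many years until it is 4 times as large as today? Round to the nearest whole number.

roughly 144 years

Doubling time ≈ 72/1 = 72.00 years.
4× is 2 doublings, so 2 × 72.00 ≈ 144 years.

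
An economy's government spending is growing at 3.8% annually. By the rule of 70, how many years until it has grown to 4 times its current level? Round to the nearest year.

approximately 37 years

One doubling takes 70/3.8 = 18.42 years.
Getting to 4× needs 2 doublings: 2 × 18.42 ≈ 37 years.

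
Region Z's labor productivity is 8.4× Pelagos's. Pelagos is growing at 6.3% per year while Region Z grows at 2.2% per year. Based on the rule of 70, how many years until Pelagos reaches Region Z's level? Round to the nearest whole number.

≈ 52 years

The growth-rate gap is 6.3% − 2.2% = 4.1 percentage points.
So the ratio between them halves every 70/4.1 ≈ 17.07 years.
An 8.4× gap takes log₂(8.4) ≈ 3.07 halvings to close: 3.07 × 17.07 ≈ 52 years.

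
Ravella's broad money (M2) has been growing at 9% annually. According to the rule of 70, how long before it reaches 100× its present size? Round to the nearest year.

Doubling time ≈ 70/9 = 7.78 years.
100× is log₂ 100 ≈ 6.64 doublings, so ≈ 6.64 × 7.78 = 52 years.

roughly 52 years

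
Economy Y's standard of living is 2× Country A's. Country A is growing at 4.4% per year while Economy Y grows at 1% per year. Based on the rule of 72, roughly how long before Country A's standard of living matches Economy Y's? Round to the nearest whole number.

≈ 21 years

Country A gains on Economy Y at 4.4% − 1% = 3.4 points a year.
At that relative rate the gap halves every 72/3.4 ≈ 21.18 years.
A 2× gap closes after 1 halving: 1 × 21.18 ≈ 21 years.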